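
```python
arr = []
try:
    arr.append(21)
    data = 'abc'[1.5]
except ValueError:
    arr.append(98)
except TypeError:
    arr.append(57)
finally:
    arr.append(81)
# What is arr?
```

Step-by-step execution trace:
1. try: `arr.append(21)` → arr = [21].
2. `data = 'abc'[1.5]` raises TypeError.
3. `except ValueError` does not match TypeError; skipped.
4. `except TypeError` matches → `arr.append(57)` → arr = [21, 57].
5. finally always runs: `arr.append(81)` → arr = [21, 57, 81].
Result: [21, 57, 81]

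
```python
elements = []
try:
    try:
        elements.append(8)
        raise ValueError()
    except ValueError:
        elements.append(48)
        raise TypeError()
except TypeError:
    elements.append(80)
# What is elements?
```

Step-by-step execution trace:
1. Inner try: `elements.append(8)` → elements = [8].
2. `raise ValueError()` raises ValueError.
3. Inner `except ValueError` matches → `elements.append(48)` → elements = [8, 48].
4. `raise TypeError()` raises TypeError; propagates to outer try.
5. Outer `except TypeError` matches → `elements.append(80)` → elements = [8, 48, 80].
Result: [8, 48, 80]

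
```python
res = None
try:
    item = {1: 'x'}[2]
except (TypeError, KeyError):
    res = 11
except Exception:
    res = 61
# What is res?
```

Step-by-step execution trace:
1. `item = {1: 'x'}[2]` raises KeyError.
2. `except (TypeError, KeyError)` matches (KeyError is in the tuple) → res = 11.
3. `except Exception` is not reached.
Result: 11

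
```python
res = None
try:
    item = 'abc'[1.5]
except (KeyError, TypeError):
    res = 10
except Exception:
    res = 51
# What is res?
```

Step-by-step execution trace:
1. `item = 'abc'[1.5]` raises TypeError.
2. `except (KeyError, TypeError)` matches (TypeError is in the tuple) → res = 10.
3. `except Exception` is not reached.
Result: 10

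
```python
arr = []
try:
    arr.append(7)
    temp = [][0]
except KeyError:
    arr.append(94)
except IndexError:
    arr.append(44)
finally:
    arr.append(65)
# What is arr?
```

Step-by-step execution trace:
1. try: `arr.append(7)` → arr = [7].
2. `temp = [][0]` raises IndexError.
3. `except KeyError` does not match IndexError; skipped.
4. `except IndexError` matches → `arr.append(44)` → arr = [7, 44].
5. finally always runs: `arr.append(65)` → arr = [7, 44, 65].
Result: [7, 44, 65]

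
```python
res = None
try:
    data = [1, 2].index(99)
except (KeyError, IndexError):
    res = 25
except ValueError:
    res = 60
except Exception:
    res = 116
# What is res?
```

Step-by-step execution trace:
1. `data = [1, 2].index(99)` raises ValueError.
2. `except (KeyError, IndexError)` does not match ValueError; skipped.
3. `except ValueError` matches (exact type match) → res = 60.
4. `except Exception` is not reached.
Result: 60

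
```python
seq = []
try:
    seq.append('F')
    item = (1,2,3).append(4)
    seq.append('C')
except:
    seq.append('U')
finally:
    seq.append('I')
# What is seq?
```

Step-by-step execution trace:
1. try: `seq.append('F')` → seq = ['F'].
2. `item = (1,2,3).append(4)` raises AttributeError; `seq.append('C')` is not reached.
3. bare `except` matches → `seq.append('U')` → seq = ['F', 'U'].
4. finally always runs: `seq.append('I')` → seq = ['F', 'U', 'I'].
Result: ['F', 'U', 'I']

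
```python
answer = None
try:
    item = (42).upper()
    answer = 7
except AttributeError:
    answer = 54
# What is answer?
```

Step-by-step execution trace:
1. `item = (42).upper()` raises AttributeError.
2. `answer = 7` is not reached.
3. `except AttributeError` matches → answer = 54.
Result: 54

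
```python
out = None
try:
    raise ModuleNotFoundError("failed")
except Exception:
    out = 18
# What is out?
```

Step-by-step execution trace:
1. `raise ModuleNotFoundError(...)` raises ModuleNotFoundError.
2. `except Exception` matches (ModuleNotFoundError is a subclass of Exception) → out = 18.
Result: 18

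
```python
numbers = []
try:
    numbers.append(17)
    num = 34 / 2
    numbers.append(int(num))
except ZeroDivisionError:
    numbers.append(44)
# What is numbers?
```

Step-by-step execution trace:
1. try: `numbers.append(17)` → numbers = [17].
2. `num = 34 / 2` → num = 17.0. No exception raised.
3. `numbers.append(int(num))` → numbers = [17, 17].
4. `except ZeroDivisionError` is skipped (no exception was raised).
Result: [17, 17]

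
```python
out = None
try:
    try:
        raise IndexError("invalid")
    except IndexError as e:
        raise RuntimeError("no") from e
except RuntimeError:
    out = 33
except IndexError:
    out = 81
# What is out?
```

Step-by-step execution trace:
1. Inner try raises IndexError; inner `except IndexError as e` catches it.
2. `raise RuntimeError(...) from e` raises RuntimeError (IndexError is attached as __cause__, but only RuntimeError is active).
3. Outer `except RuntimeError` matches → out = 33.
4. `except IndexError` is not reached.
Result: 33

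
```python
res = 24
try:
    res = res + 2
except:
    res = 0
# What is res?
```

Step-by-step execution trace:
1. res starts at 24.
2. try: `res = res + 2` → res = 26. No exception raised.
3. `except` is skipped.
Result: 26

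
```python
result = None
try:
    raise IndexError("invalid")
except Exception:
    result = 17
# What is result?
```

Step-by-step execution trace:
1. `raise IndexError(...)` raises IndexError.
2. `except Exception` matches (IndexError is a subclass of Exception) → result = 17.
Result: 17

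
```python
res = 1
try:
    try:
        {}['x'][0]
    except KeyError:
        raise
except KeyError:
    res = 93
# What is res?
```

Step-by-step execution trace:
1. Inner try: `{}['x'][0]` raises KeyError.
2. Inner `except KeyError` matches; bare `raise` re-raises the same KeyError.
3. Outer `except KeyError` matches → res = 93.
Result: 93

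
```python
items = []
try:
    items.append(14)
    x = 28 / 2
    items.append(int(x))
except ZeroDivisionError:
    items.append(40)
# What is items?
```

Step-by-step execution trace:
1. try: `items.append(14)` → items = [14].
2. `x = 28 / 2` → x = 14.0. No exception raised.
3. `items.append(int(x))` → items = [14, 14].
4. `except ZeroDivisionError` is skipped (no exception was raised).
Result: [14, 14]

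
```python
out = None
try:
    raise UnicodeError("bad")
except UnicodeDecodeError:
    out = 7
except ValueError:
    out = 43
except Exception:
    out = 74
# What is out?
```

Step-by-step execution trace:
1. `raise UnicodeError(...)` raises UnicodeError.
2. `except UnicodeDecodeError` does not match (UnicodeError is not a subclass of UnicodeDecodeError); skipped.
3. `except ValueError` matches (UnicodeError is a subclass of ValueError) → out = 43.
4. `except Exception` is not reached.
Result: 43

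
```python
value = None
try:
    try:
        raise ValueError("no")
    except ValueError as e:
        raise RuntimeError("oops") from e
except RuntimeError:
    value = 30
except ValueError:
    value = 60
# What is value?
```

Step-by-step execution trace:
1. Inner try raises ValueError; inner `except ValueError as e` catches it.
2. `raise RuntimeError(...) from e` raises RuntimeError (ValueError is attached as __cause__, but only RuntimeError is active).
3. Outer `except RuntimeError` matches → value = 30.
4. `except ValueError` is not reached.
Result: 30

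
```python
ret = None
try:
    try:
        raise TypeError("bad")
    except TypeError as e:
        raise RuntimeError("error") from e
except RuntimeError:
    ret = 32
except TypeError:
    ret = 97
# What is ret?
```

Step-by-step execution trace:
1. Inner try raises TypeError; inner `except TypeError as e` catches it.
2. `raise RuntimeError(...) from e` raises RuntimeError (TypeError is attached as __cause__, but only RuntimeError is active).
3. Outer `except RuntimeError` matches → ret = 32.
4. `except TypeError` is not reached.
Result: 32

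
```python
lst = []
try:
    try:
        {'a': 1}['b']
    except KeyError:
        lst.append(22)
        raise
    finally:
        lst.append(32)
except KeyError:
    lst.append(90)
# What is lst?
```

Step-by-step execution trace:
1. Inner try: `{'a': 1}['b']` raises KeyError.
2. Inner `except KeyError` matches → `lst.append(22)` → lst = [22].
3. bare `raise` re-raises KeyError.
4. Inner `finally` runs during unwinding: `lst.append(32)` → lst = [22, 32].
5. Outer `except KeyError` matches → `lst.append(90)` → lst = [22, 32, 90].
Result: [22, 32, 90]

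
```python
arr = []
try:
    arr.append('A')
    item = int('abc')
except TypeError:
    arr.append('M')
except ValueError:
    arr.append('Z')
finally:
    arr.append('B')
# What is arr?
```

Step-by-step execution trace:
1. try: `arr.append('A')` → arr = ['A'].
2. `item = int('abc')` raises ValueError.
3. `except TypeError` does not match ValueError; skipped.
4. `except ValueError` matches → `arr.append('Z')` → arr = ['A', 'Z'].
5. finally always runs: `arr.append('B')` → arr = ['A', 'Z', 'B'].
Result: ['A', 'Z', 'B']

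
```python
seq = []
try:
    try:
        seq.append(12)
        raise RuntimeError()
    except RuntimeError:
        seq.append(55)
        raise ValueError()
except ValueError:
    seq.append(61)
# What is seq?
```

Step-by-step execution trace:
1. Inner try: `seq.append(12)` → seq = [12].
2. `raise RuntimeError()` raises RuntimeError.
3. Inner `except RuntimeError` matches → `seq.append(55)` → seq = [12, 55].
4. `raise ValueError()` raises ValueError; propagates to outer try.
5. Outer `except ValueError` matches → `seq.append(61)` → seq = [12, 55, 61].
Result: [12, 55, 61]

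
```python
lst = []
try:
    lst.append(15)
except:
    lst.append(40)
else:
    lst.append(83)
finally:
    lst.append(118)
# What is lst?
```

Step-by-step execution trace:
1. try: `lst.append(15)` → lst = [15]. No exception raised.
2. `except` is skipped.
3. `else` runs: `lst.append(83)` → lst = [15, 83].
4. `finally` always runs: `lst.append(118)` → lst = [15, 83, 118].
Result: [15, 83, 118]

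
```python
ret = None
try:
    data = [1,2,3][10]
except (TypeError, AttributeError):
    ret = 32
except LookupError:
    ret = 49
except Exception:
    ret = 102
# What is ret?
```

Step-by-step execution trace:
1. `data = [1,2,3][10]` raises IndexError.
2. `except (TypeError, AttributeError)` does not match IndexError; skipped.
3. `except LookupError` matches (IndexError is a subclass of LookupError) → ret = 49.
4. `except Exception` is not reached.
Result: 49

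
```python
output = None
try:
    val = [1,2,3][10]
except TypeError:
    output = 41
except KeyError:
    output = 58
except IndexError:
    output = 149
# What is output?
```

Step-by-step execution trace:
1. `val = [1,2,3][10]` raises IndexError.
2. `except TypeError` does not match IndexError; skipped.
3. `except KeyError` does not match IndexError; skipped.
4. `except IndexError` matches → output = 149.
Result: 149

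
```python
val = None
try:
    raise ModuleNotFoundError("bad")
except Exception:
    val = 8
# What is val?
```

Step-by-step execution trace:
1. `raise ModuleNotFoundError(...)` raises ModuleNotFoundError.
2. `except Exception` matches (ModuleNotFoundError is a subclass of Exception) → val = 8.
Result: 8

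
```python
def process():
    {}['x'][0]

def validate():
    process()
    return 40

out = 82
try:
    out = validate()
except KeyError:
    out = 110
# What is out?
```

Step-by-step execution trace:
1. out starts at 82.
2. try: `validate()` calls `process()`.
3. `process()` evaluates `{}['x'][0]`, which raises KeyError; it propagates through validate (uncaught).
4. `return 40` in validate is not reached; the assignment to out does not complete.
5. `except KeyError` matches → out = 110.
Result: 110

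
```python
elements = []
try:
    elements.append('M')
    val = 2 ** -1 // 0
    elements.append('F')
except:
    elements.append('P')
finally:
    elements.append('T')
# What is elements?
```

Step-by-step execution trace:
1. try: `elements.append('M')` → elements = ['M'].
2. `val = 2 ** -1 // 0` raises ZeroDivisionError; `elements.append('F')` is not reached.
3. bare `except` matches → `elements.append('P')` → elements = ['M', 'P'].
4. finally always runs: `elements.append('T')` → elements = ['M', 'P', 'T'].
Result: ['M', 'P', 'T']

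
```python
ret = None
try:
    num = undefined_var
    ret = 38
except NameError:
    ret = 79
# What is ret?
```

Step-by-step execution trace:
1. `num = undefined_var` raises NameError.
2. `ret = 38` is not reached.
3. `except NameError` matches → ret = 79.
Result: 79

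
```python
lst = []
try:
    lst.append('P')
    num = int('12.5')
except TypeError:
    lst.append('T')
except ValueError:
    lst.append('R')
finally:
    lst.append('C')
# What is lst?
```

Step-by-step execution trace:
1. try: `lst.append('P')` → lst = ['P'].
2. `num = int('12.5')` raises ValueError.
3. `except TypeError` does not match ValueError; skipped.
4. `except ValueError` matches → `lst.append('R')` → lst = ['P', 'R'].
5. finally always runs: `lst.append('C')` → lst = ['P', 'R', 'C'].
Result: ['P', 'R', 'C']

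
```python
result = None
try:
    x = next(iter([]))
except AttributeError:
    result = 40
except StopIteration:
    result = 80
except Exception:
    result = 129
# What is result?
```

Step-by-step execution trace:
1. `x = next(iter([]))` raises StopIteration.
2. `except AttributeError` does not match StopIteration; skipped.
3. `except StopIteration` matches → result = 80.
4. Remaining except clauses are skipped.
Result: 80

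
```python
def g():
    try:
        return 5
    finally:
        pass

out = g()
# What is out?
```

Step-by-step execution trace:
1. `g()` enters try: `return 5` sets pending return value 5.
2. Before returning, `finally: pass` runs (no effect).
3. g() returns 5 → out = 5.
Result: 5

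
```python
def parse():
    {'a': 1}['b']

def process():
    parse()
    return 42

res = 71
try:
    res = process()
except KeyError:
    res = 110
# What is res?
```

Step-by-step execution trace:
1. res starts at 71.
2. try: `process()` calls `parse()`.
3. `parse()` evaluates `{'a': 1}['b']`, which raises KeyError; it propagates through process (uncaught).
4. `return 42` in process is not reached; the assignment to res does not complete.
5. `except KeyError` matches → res = 110.
Result: 110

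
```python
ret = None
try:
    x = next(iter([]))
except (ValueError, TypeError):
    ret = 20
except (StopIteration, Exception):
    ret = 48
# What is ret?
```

Step-by-step execution trace:
1. `x = next(iter([]))` raises StopIteration.
2. `except (ValueError, TypeError)` does not match StopIteration; skipped.
3. `except (StopIteration, Exception)` matches (StopIteration is in the tuple) → ret = 48.
Result: 48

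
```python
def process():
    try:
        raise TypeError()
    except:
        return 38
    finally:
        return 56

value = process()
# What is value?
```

Step-by-step execution trace:
1. `process()` enters try: `raise TypeError()` raises TypeError.
2. bare `except` matches → `return 38` sets pending return value 38.
3. Before returning, `finally: return 56` runs and overrides the pending return.
4. process() returns 56 → value = 56.
Result: 56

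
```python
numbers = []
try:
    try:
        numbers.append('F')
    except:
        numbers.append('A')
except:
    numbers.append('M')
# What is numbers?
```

Step-by-step execution trace:
1. Inner try: `numbers.append('F')` → numbers = ['F']. No exception raised.
2. Inner `except` is skipped.
3. Inner try completes normally; outer `except` is skipped.
Result: ['F']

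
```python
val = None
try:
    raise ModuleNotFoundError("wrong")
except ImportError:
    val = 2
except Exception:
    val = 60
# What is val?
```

Step-by-step execution trace:
1. `raise ModuleNotFoundError(...)` raises ModuleNotFoundError.
2. `except ImportError` matches (ModuleNotFoundError is a subclass of ImportError) → val = 2.
3. `except Exception` is not reached.
Result: 2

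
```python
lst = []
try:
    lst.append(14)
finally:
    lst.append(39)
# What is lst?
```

Step-by-step execution trace:
1. try: `lst.append(14)` → lst = [14].
2. The try body completes without raising.
3. finally always runs: `lst.append(39)` → lst = [14, 39].
Result: [14, 39]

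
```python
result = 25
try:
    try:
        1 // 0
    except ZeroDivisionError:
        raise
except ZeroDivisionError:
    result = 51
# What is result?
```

Step-by-step execution trace:
1. Inner try: `1 // 0` raises ZeroDivisionError.
2. Inner `except ZeroDivisionError` matches; bare `raise` re-raises the same ZeroDivisionError.
3. Outer `except ZeroDivisionError` matches → result = 51.
Result: 51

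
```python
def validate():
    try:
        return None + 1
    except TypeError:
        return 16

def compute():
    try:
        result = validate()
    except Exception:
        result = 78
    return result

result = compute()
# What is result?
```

Step-by-step execution trace:
1. `compute()` calls `validate()`.
2. In validate: `None + 1` raises TypeError; `except TypeError` catches it → returns 16.
3. In compute: `result = validate()` → result = 16. No exception reaches compute.
4. `except Exception` is skipped; compute returns 16.
5. result = 16.
Result: 16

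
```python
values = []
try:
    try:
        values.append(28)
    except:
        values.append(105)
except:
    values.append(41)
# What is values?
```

Step-by-step execution trace:
1. Inner try: `values.append(28)` → values = [28]. No exception raised.
2. Inner `except` is skipped.
3. Inner try completes normally; outer `except` is skipped.
Result: [28]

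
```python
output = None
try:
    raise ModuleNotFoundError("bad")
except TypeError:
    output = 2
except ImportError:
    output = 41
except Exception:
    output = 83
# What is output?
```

Step-by-step execution trace:
1. `raise ModuleNotFoundError(...)` raises ModuleNotFoundError.
2. `except TypeError` does not match (ModuleNotFoundError is not a subclass of TypeError); skipped.
3. `except ImportError` matches (ModuleNotFoundError is a subclass of ImportError) → output = 41.
4. `except Exception` is not reached.
Result: 41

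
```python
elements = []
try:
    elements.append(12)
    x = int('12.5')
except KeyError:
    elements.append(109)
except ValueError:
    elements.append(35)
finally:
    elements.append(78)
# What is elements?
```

Step-by-step execution trace:
1. try: `elements.append(12)` → elements = [12].
2. `x = int('12.5')` raises ValueError.
3. `except KeyError` does not match ValueError; skipped.
4. `except ValueError` matches → `elements.append(35)` → elements = [12, 35].
5. finally always runs: `elements.append(78)` → elements = [12, 35, 78].
Result: [12, 35, 78]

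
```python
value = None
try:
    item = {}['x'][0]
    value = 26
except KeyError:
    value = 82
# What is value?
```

Step-by-step execution trace:
1. `item = {}['x'][0]` raises KeyError.
2. `value = 26` is not reached.
3. `except KeyError` matches → value = 82.
Result: 82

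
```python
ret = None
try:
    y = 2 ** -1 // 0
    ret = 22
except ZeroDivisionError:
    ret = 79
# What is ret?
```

Step-by-step execution trace:
1. `y = 2 ** -1 // 0` raises ZeroDivisionError.
2. `ret = 22` is not reached.
3. `except ZeroDivisionError` matches → ret = 79.
Result: 79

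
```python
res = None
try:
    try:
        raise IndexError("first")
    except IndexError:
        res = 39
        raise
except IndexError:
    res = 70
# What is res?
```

Step-by-step execution trace:
1. Inner try: `raise IndexError("first")` raises IndexError.
2. Inner `except IndexError` matches → res = 39.
3. bare `raise` re-raises the same IndexError.
4. Outer `except IndexError` matches → res = 70.
Result: 70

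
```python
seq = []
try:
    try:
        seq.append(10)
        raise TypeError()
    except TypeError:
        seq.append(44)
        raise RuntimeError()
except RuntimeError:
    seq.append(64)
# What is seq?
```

Step-by-step execution trace:
1. Inner try: `seq.append(10)` → seq = [10].
2. `raise TypeError()` raises TypeError.
3. Inner `except TypeError` matches → `seq.append(44)` → seq = [10, 44].
4. `raise RuntimeError()` raises RuntimeError; propagates to outer try.
5. Outer `except RuntimeError` matches → `seq.append(64)` → seq = [10, 44, 64].
Result: [10, 44, 64]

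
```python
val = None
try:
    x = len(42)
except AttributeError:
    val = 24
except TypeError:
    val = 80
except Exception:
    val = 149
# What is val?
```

Step-by-step execution trace:
1. `x = len(42)` raises TypeError.
2. `except AttributeError` does not match TypeError; skipped.
3. `except TypeError` matches → val = 80.
4. Remaining except clauses are skipped.
Result: 80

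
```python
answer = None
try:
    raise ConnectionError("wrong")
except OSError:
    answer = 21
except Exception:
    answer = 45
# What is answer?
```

Step-by-step execution trace:
1. `raise ConnectionError(...)` raises ConnectionError.
2. `except OSError` matches (ConnectionError is a subclass of OSError) → answer = 21.
3. `except Exception` is not reached.
Result: 21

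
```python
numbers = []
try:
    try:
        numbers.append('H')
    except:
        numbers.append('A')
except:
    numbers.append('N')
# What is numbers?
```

Step-by-step execution trace:
1. Inner try: `numbers.append('H')` → numbers = ['H']. No exception raised.
2. Inner `except` is skipped.
3. Inner try completes normally; outer `except` is skipped.
Result: ['H']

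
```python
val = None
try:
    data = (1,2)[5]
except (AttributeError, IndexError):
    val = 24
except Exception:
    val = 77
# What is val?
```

Step-by-step execution trace:
1. `data = (1,2)[5]` raises IndexError.
2. `except (AttributeError, IndexError)` matches (IndexError is in the tuple) → val = 24.
3. `except Exception` is not reached.
Result: 24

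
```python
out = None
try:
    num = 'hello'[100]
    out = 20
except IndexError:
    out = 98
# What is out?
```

Step-by-step execution trace:
1. `num = 'hello'[100]` raises IndexError.
2. `out = 20` is not reached.
3. `except IndexError` matches → out = 98.
Result: 98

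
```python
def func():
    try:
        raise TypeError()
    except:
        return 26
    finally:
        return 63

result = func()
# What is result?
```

Step-by-step execution trace:
1. `func()` enters try: `raise TypeError()` raises TypeError.
2. bare `except` matches → `return 26` sets pending return value 26.
3. Before returning, `finally: return 63` runs and overrides the pending return.
4. func() returns 63 → result = 63.
Result: 63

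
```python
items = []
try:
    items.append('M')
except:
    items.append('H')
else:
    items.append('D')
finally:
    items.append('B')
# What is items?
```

Step-by-step execution trace:
1. try: `items.append('M')` → items = ['M']. No exception raised.
2. `except` is skipped.
3. `else` runs: `items.append('D')` → items = ['M', 'D'].
4. `finally` always runs: `items.append('B')` → items = ['M', 'D', 'B'].
Result: ['M', 'D', 'B']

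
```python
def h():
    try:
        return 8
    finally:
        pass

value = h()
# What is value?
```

Step-by-step execution trace:
1. `h()` enters try: `return 8` sets pending return value 8.
2. Before returning, `finally: pass` runs (no effect).
3. h() returns 8 → value = 8.
Result: 8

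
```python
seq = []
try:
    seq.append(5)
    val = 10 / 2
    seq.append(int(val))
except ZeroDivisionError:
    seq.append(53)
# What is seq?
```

Step-by-step execution trace:
1. try: `seq.append(5)` → seq = [5].
2. `val = 10 / 2` → val = 5.0. No exception raised.
3. `seq.append(int(val))` → seq = [5, 5].
4. `except ZeroDivisionError` is skipped (no exception was raised).
Result: [5, 5]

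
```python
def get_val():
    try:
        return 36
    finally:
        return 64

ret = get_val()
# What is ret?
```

Step-by-step execution trace:
1. `get_val()` enters try: `return 36` sets pending return value 36.
2. Before returning, `finally: return 64` runs and overrides the pending return.
3. get_val() returns 64 → ret = 64.
Result: 64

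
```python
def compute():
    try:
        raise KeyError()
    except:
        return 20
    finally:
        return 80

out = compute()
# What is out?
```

Step-by-step execution trace:
1. `compute()` enters try: `raise KeyError()` raises KeyError.
2. bare `except` matches → `return 20` sets pending return value 20.
3. Before returning, `finally: return 80` runs and overrides the pending return.
4. compute() returns 80 → out = 80.
Result: 80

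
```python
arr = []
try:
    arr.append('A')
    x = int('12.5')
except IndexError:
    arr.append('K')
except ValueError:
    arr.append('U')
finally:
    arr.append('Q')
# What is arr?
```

Step-by-step execution trace:
1. try: `arr.append('A')` → arr = ['A'].
2. `x = int('12.5')` raises ValueError.
3. `except IndexError` does not match ValueError; skipped.
4. `except ValueError` matches → `arr.append('U')` → arr = ['A', 'U'].
5. finally always runs: `arr.append('Q')` → arr = ['A', 'U', 'Q'].
Result: ['A', 'U', 'Q']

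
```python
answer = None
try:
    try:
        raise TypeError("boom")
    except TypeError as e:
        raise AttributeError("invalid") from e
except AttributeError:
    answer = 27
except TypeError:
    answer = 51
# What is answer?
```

Step-by-step execution trace:
1. Inner try raises TypeError; inner `except TypeError as e` catches it.
2. `raise AttributeError(...) from e` raises AttributeError (TypeError is attached as __cause__, but only AttributeError is active).
3. Outer `except AttributeError` matches → answer = 27.
4. `except TypeError` is not reached.
Result: 27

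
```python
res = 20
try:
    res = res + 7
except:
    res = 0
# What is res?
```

Step-by-step execution trace:
1. res starts at 20.
2. try: `res = res + 7` → res = 27. No exception raised.
3. `except` is skipped.
Result: 27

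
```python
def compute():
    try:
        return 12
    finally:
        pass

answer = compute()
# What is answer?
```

Step-by-step execution trace:
1. `compute()` enters try: `return 12` sets pending return value 12.
2. Before returning, `finally: pass` runs (no effect).
3. compute() returns 12 → answer = 12.
Result: 12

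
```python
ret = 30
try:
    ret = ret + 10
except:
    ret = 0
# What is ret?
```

Step-by-step execution trace:
1. ret starts at 30.
2. try: `ret = ret + 10` → ret = 40. No exception raised.
3. `except` is skipped.
Result: 40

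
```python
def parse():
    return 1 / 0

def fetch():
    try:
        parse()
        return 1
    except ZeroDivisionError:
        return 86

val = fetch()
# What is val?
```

Step-by-step execution trace:
1. `fetch()` calls `parse()`.
2. `parse()` evaluates `1 / 0`, which raises ZeroDivisionError; it propagates to the caller.
3. `return 1` is not reached.
4. `except ZeroDivisionError` in fetch matches → returns 86.
5. val = 86.
Result: 86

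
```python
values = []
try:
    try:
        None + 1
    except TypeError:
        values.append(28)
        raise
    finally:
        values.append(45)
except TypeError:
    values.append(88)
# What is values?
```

Step-by-step execution trace:
1. Inner try: `None + 1` raises TypeError.
2. Inner `except TypeError` matches → `values.append(28)` → values = [28].
3. bare `raise` re-raises TypeError.
4. Inner `finally` runs during unwinding: `values.append(45)` → values = [28, 45].
5. Outer `except TypeError` matches → `values.append(88)` → values = [28, 45, 88].
Result: [28, 45, 88]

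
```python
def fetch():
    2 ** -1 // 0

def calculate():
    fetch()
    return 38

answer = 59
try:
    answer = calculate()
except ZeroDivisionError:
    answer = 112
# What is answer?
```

Step-by-step execution trace:
1. answer starts at 59.
2. try: `calculate()` calls `fetch()`.
3. `fetch()` evaluates `2 ** -1 // 0`, which raises ZeroDivisionError; it propagates through calculate (uncaught).
4. `return 38` in calculate is not reached; the assignment to answer does not complete.
5. `except ZeroDivisionError` matches → answer = 112.
Result: 112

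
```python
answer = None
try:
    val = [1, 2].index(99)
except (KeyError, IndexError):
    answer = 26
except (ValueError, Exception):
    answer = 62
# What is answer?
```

Step-by-step execution trace:
1. `val = [1, 2].index(99)` raises ValueError.
2. `except (KeyError, IndexError)` does not match ValueError; skipped.
3. `except (ValueError, Exception)` matches (ValueError is in the tuple) → answer = 62.
Result: 62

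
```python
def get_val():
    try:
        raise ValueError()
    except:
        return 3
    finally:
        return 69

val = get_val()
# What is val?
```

Step-by-step execution trace:
1. `get_val()` enters try: `raise ValueError()` raises ValueError.
2. bare `except` matches → `return 3` sets pending return value 3.
3. Before returning, `finally: return 69` runs and overrides the pending return.
4. get_val() returns 69 → val = 69.
Result: 69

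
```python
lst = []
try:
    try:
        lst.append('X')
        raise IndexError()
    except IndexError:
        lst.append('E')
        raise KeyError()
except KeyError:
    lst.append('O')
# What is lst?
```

Step-by-step execution trace:
1. Inner try: `lst.append('X')` → lst = ['X'].
2. `raise IndexError()` raises IndexError.
3. Inner `except IndexError` matches → `lst.append('E')` → lst = ['X', 'E'].
4. `raise KeyError()` raises KeyError; propagates to outer try.
5. Outer `except KeyError` matches → `lst.append('O')` → lst = ['X', 'E', 'O'].
Result: ['X', 'E', 'O']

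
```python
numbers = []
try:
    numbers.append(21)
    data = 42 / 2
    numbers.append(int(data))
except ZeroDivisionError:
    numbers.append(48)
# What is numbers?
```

Step-by-step execution trace:
1. try: `numbers.append(21)` → numbers = [21].
2. `data = 42 / 2` → data = 21.0. No exception raised.
3. `numbers.append(int(data))` → numbers = [21, 21].
4. `except ZeroDivisionError` is skipped (no exception was raised).
Result: [21, 21]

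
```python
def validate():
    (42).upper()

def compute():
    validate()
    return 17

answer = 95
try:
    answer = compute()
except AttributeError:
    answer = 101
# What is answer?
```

Step-by-step execution trace:
1. answer starts at 95.
2. try: `compute()` calls `validate()`.
3. `validate()` evaluates `(42).upper()`, which raises AttributeError; it propagates through compute (uncaught).
4. `return 17` in compute is not reached; the assignment to answer does not complete.
5. `except AttributeError` matches → answer = 101.
Result: 101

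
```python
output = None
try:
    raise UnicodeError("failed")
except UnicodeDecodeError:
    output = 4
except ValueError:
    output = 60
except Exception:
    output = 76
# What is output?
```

Step-by-step execution trace:
1. `raise UnicodeError(...)` raises UnicodeError.
2. `except UnicodeDecodeError` does not match (UnicodeError is not a subclass of UnicodeDecodeError); skipped.
3. `except ValueError` matches (UnicodeError is a subclass of ValueError) → output = 60.
4. `except Exception` is not reached.
Result: 60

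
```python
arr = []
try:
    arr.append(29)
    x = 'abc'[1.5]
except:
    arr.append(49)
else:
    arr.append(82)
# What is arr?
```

Step-by-step execution trace:
1. try: `arr.append(29)` → arr = [29].
2. `x = 'abc'[1.5]` raises TypeError.
3. bare `except` matches → `arr.append(49)` → arr = [29, 49].
4. `else` is skipped (an exception was raised).
Result: [29, 49]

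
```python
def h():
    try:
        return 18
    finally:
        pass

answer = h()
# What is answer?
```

Step-by-step execution trace:
1. `h()` enters try: `return 18` sets pending return value 18.
2. Before returning, `finally: pass` runs (no effect).
3. h() returns 18 → answer = 18.
Result: 18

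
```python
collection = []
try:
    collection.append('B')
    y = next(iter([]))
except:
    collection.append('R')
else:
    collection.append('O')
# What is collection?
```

Step-by-step execution trace:
1. try: `collection.append('B')` → collection = ['B'].
2. `y = next(iter([]))` raises StopIteration.
3. bare `except` matches → `collection.append('R')` → collection = ['B', 'R'].
4. `else` is skipped (an exception was raised).
Result: ['B', 'R']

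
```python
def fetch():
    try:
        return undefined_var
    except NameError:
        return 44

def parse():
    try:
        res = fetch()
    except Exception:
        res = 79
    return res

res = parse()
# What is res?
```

Step-by-step execution trace:
1. `parse()` calls `fetch()`.
2. In fetch: `undefined_var` raises NameError; `except NameError` catches it → returns 44.
3. In parse: `res = fetch()` → res = 44. No exception reaches parse.
4. `except Exception` is skipped; parse returns 44.
5. res = 44.
Result: 44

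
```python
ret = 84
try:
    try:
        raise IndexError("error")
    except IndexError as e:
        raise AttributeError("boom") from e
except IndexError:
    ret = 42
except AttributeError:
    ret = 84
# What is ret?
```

Step-by-step execution trace:
1. Inner try raises IndexError; inner `except IndexError as e` catches it.
2. `raise AttributeError(...) from e` raises AttributeError (IndexError is attached as __cause__, but only AttributeError is active).
3. Outer `except IndexError` does not match AttributeError; skipped.
4. Outer `except AttributeError` matches → ret = 84.
Result: 84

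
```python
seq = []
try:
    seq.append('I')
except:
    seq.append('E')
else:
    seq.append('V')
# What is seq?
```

Step-by-step execution trace:
1. try: `seq.append('I')` → seq = ['I']. No exception raised.
2. `except` is skipped.
3. `else` runs (try completed without exception): `seq.append('V')` → seq = ['I', 'V'].
Result: ['I', 'V']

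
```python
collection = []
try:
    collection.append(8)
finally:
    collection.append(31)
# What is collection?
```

Step-by-step execution trace:
1. try: `collection.append(8)` → collection = [8].
2. The try body completes without raising.
3. finally always runs: `collection.append(31)` → collection = [8, 31].
Result: [8, 31]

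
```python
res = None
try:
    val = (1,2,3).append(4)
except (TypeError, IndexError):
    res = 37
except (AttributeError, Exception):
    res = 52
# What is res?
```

Step-by-step execution trace:
1. `val = (1,2,3).append(4)` raises AttributeError.
2. `except (TypeError, IndexError)` does not match AttributeError; skipped.
3. `except (AttributeError, Exception)` matches (AttributeError is in the tuple) → res = 52.
Result: 52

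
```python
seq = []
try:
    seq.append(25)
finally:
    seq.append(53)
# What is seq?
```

Step-by-step execution trace:
1. try: `seq.append(25)` → seq = [25].
2. The try body completes without raising.
3. finally always runs: `seq.append(53)` → seq = [25, 53].
Result: [25, 53]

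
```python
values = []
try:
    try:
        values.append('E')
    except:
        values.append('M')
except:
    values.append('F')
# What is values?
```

Step-by-step execution trace:
1. Inner try: `values.append('E')` → values = ['E']. No exception raised.
2. Inner `except` is skipped.
3. Inner try completes normally; outer `except` is skipped.
Result: ['E']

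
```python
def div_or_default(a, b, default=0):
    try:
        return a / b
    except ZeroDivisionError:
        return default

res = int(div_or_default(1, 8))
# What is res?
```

Step-by-step execution trace:
1. `div_or_default(1, 8)` enters try: `return 1 / 8` → returns 0.125. No exception raised.
2. `except ZeroDivisionError` is skipped.
3. `int(0.125)` → 0 → res = 0.
Result: 0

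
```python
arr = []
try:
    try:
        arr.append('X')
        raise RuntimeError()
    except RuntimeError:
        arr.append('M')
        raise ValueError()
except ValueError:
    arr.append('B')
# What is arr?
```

Step-by-step execution trace:
1. Inner try: `arr.append('X')` → arr = ['X'].
2. `raise RuntimeError()` raises RuntimeError.
3. Inner `except RuntimeError` matches → `arr.append('M')` → arr = ['X', 'M'].
4. `raise ValueError()` raises ValueError; propagates to outer try.
5. Outer `except ValueError` matches → `arr.append('B')` → arr = ['X', 'M', 'B'].
Result: ['X', 'M', 'B']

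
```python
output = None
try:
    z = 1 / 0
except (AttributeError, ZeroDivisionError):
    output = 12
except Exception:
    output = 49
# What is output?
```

Step-by-step execution trace:
1. `z = 1 / 0` raises ZeroDivisionError.
2. `except (AttributeError, ZeroDivisionError)` matches (ZeroDivisionError is in the tuple) → output = 12.
3. `except Exception` is not reached.
Result: 12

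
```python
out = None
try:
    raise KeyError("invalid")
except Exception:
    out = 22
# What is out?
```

Step-by-step execution trace:
1. `raise KeyError(...)` raises KeyError.
2. `except Exception` matches (KeyError is a subclass of Exception) → out = 22.
Result: 22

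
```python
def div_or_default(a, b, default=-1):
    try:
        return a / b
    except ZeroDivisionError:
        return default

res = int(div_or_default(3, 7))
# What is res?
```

Step-by-step execution trace:
1. `div_or_default(3, 7)` enters try: `return 3 / 7` → returns 0.42857142857142855. No exception raised.
2. `except ZeroDivisionError` is skipped.
3. `int(0.42857142857142855)` → 0 → res = 0.
Result: 0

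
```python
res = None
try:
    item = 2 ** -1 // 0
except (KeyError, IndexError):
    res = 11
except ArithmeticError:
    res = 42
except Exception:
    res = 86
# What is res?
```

Step-by-step execution trace:
1. `item = 2 ** -1 // 0` raises ZeroDivisionError.
2. `except (KeyError, IndexError)` does not match ZeroDivisionError; skipped.
3. `except ArithmeticError` matches (ZeroDivisionError is a subclass of ArithmeticError) → res = 42.
4. `except Exception` is not reached.
Result: 42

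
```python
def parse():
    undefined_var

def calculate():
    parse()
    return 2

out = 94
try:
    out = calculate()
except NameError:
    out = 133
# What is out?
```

Step-by-step execution trace:
1. out starts at 94.
2. try: `calculate()` calls `parse()`.
3. `parse()` evaluates `undefined_var`, which raises NameError; it propagates through calculate (uncaught).
4. `return 2` in calculate is not reached; the assignment to out does not complete.
5. `except NameError` matches → out = 133.
Result: 133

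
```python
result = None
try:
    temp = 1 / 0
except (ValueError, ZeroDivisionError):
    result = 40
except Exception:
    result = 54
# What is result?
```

Step-by-step execution trace:
1. `temp = 1 / 0` raises ZeroDivisionError.
2. `except (ValueError, ZeroDivisionError)` matches (ZeroDivisionError is in the tuple) → result = 40.
3. `except Exception` is not reached.
Result: 40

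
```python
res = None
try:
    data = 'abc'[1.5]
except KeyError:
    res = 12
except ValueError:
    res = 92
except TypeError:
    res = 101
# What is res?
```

Step-by-step execution trace:
1. `data = 'abc'[1.5]` raises TypeError.
2. `except KeyError` does not match TypeError; skipped.
3. `except ValueError` does not match TypeError; skipped.
4. `except TypeError` matches → res = 101.
Result: 101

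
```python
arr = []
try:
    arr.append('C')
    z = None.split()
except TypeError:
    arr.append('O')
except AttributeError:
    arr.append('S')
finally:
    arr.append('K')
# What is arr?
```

Step-by-step execution trace:
1. try: `arr.append('C')` → arr = ['C'].
2. `z = None.split()` raises AttributeError.
3. `except TypeError` does not match AttributeError; skipped.
4. `except AttributeError` matches → `arr.append('S')` → arr = ['C', 'S'].
5. finally always runs: `arr.append('K')` → arr = ['C', 'S', 'K'].
Result: ['C', 'S', 'K']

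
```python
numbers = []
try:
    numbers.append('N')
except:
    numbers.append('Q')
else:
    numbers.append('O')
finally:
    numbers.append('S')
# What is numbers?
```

Step-by-step execution trace:
1. try: `numbers.append('N')` → numbers = ['N']. No exception raised.
2. `except` is skipped.
3. `else` runs: `numbers.append('O')` → numbers = ['N', 'O'].
4. `finally` always runs: `numbers.append('S')` → numbers = ['N', 'O', 'S'].
Result: ['N', 'O', 'S']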